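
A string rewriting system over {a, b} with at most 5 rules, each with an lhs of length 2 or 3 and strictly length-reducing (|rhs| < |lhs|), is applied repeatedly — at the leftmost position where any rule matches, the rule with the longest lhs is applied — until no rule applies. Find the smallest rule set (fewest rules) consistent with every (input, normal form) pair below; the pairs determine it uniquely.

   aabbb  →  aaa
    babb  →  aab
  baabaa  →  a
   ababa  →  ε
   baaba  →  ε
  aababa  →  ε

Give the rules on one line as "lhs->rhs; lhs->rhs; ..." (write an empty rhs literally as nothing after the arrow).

  | aabbb => aaa
  | babb => aab
  | baabaa => abaa => a
  | ababa => ba => ε

aba->; ba->; bab->aa; bbb->a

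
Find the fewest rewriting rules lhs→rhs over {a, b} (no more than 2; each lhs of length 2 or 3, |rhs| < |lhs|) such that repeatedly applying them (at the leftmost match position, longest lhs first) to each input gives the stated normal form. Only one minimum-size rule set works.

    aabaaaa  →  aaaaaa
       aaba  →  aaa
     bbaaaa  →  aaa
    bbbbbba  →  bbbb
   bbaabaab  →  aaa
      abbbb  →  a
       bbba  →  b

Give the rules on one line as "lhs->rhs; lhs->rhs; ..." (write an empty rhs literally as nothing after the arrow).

ab->a; bba->

  | aabaaaa => aaaaaa
  | aaba => aaa
  | bbaaaa => aaa
  | bbbbbba => bbbb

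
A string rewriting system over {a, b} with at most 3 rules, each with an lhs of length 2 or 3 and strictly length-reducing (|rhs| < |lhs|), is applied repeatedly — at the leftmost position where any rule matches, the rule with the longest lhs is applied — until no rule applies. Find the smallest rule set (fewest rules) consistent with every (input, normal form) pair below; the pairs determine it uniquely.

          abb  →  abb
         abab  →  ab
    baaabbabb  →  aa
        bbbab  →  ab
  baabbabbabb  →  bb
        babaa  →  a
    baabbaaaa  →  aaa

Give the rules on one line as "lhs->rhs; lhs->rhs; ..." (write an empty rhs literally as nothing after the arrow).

  | abb
  | abab => ab
  | baaabbabb => aabbabb => bbabb => bbb => aa
  | bbbab => aaab => ab

aab->b; ba->; bbb->aa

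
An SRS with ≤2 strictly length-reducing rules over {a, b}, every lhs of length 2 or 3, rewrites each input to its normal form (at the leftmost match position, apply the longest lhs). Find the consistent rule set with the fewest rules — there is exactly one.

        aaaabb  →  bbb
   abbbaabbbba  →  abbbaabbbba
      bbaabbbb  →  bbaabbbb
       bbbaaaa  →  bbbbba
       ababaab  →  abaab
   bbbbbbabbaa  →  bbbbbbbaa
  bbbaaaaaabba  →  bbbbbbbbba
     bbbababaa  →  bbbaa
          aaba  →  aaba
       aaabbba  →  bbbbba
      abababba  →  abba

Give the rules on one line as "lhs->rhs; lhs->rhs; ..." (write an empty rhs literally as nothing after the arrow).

aaa->bb; bab->b

  | aaaabb => bbabb => bbb
  | abbbaabbbba
  | bbaabbbb
  | bbbaaaa => bbbbba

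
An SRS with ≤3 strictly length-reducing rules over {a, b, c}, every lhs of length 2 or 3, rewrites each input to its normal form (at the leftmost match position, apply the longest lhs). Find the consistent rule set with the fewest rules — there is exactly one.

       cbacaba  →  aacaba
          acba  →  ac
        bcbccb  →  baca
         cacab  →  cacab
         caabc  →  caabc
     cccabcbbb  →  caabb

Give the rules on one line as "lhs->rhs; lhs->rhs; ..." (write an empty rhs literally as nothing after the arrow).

  | cbacaba => aacaba
  | acba => aaa => ac
  | bcbccb => baccb => baca
  | cacab

aaa->ac; cb->a; cca->c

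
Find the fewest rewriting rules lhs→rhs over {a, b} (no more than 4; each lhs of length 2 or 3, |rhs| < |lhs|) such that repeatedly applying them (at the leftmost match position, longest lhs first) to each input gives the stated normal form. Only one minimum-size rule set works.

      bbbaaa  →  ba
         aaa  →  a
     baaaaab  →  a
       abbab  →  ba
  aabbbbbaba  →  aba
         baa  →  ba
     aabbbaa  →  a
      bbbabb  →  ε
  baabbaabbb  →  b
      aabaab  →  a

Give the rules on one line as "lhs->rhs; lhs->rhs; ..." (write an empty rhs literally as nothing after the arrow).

  | bbbaaa => baaa => baa => ba
  | aaa => aa => a
  | baaaaab => baaaab => baaab => baab => bba => a
  | abbab => aab => ba

aa->a; aab->ba; bab->b; bb->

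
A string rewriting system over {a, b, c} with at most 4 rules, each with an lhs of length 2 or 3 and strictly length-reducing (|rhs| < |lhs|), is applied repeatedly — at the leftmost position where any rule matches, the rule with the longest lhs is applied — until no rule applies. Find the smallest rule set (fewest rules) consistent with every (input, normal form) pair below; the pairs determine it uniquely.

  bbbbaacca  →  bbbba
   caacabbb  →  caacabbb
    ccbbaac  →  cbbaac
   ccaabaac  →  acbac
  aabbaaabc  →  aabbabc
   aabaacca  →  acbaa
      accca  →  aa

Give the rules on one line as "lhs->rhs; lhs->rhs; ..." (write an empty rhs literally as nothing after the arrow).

  | bbbbaacca => bbbbaaa => bbbba
  | caacabbb
  | ccbbaac => cbbaac
  | ccaabaac => aabaac => acbac

aaa->a; aba->cb; cc->c; cca->a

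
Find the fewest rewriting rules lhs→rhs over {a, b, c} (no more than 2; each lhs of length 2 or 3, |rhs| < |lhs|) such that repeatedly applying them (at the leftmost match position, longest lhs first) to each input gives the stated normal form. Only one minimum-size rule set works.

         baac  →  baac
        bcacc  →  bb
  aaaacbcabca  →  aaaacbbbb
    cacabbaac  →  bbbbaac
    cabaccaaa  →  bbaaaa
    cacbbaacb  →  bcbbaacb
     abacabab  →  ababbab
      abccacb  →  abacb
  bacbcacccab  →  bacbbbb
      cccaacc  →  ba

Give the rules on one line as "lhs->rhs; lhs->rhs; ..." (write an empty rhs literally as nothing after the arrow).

  | baac
  | bcacc => bbcc => bb
  | aaaacbcabca => aaaacbbbca => aaaacbbbb
  | cacabbaac => bcabbaac => bbbbaac

ca->b; cc->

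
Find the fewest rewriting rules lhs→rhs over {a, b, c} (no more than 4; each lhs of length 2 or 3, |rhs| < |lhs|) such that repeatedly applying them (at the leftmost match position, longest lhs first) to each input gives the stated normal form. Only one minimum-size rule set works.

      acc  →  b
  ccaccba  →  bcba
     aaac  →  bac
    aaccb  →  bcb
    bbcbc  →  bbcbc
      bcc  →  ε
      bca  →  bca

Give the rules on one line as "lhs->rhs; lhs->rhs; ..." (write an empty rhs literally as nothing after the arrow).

aa->b; aac->b; bcc->; cc->a

  | acc => aa => b
  | ccaccba => aaccba => bcba
  | aaac => bac
  | aaccb => bcb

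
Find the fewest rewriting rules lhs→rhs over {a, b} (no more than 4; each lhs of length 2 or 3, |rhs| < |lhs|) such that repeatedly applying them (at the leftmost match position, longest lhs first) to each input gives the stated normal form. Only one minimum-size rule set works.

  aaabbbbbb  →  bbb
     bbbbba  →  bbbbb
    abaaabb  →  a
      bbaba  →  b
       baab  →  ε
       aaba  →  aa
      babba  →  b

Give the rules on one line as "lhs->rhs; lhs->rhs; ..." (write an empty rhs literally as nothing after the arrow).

ab->; ba->b; bab->

  | aaabbbbbb => aabbbbb => abbbb => bbb
  | bbbbba => bbbbb
  | abaaabb => aaabb => aab => a
  | bbaba => ba => b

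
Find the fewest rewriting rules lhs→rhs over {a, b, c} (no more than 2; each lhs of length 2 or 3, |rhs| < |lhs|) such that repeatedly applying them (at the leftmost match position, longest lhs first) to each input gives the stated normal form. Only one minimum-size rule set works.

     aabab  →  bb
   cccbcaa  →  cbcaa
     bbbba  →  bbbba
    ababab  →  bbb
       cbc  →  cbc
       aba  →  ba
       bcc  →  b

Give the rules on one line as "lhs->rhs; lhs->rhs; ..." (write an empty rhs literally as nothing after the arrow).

ab->b; cc->

  | aabab => abab => bab => bb
  | cccbcaa => cbcaa
  | bbbba
  | ababab => babab => bbab => bbb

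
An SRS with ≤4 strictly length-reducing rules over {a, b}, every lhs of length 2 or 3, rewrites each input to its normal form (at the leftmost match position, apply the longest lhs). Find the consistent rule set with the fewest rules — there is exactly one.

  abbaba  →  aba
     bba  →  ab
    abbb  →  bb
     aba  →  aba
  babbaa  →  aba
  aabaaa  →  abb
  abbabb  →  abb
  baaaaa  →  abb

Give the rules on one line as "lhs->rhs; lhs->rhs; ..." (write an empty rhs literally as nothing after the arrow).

aa->b; bba->ab; bbb->ab

  | abbaba => aabba => bbba => aba
  | bba => ab
  | abbb => aab => bb
  | aba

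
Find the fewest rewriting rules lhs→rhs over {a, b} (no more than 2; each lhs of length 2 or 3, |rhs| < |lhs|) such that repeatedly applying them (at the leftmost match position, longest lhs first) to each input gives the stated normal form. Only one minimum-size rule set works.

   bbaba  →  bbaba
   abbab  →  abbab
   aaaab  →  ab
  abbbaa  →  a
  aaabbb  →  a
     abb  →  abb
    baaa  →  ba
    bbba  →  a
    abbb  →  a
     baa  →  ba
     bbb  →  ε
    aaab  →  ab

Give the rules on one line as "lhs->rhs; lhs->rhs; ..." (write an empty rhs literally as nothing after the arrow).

  | bbaba
  | abbab
  | aaaab => aaab => aab => ab
  | abbbaa => aaa => aa => a

aa->a; bbb->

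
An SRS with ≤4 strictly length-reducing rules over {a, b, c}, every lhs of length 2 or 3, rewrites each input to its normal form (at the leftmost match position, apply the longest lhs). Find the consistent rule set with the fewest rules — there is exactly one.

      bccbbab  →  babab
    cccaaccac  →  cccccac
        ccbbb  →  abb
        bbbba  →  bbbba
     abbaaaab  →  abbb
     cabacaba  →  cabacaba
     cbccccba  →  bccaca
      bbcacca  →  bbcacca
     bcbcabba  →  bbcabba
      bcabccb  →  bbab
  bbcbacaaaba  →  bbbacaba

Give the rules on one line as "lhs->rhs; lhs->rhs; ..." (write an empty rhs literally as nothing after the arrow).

  | bccbbab => bacbab => babab
  | cccaaccac => cccccac
  | ccbbb => acbb => abb
  | bbbba

aa->; abc->ba; cb->b; ccb->ac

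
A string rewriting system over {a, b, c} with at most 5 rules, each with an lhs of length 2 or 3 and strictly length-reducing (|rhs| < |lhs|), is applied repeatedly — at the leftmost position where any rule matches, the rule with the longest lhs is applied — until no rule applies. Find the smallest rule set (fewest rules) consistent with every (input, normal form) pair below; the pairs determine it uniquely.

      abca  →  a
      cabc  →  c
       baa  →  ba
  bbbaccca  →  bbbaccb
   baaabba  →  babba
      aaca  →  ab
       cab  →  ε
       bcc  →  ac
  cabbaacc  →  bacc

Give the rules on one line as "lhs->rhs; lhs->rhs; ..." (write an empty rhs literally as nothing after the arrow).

aa->a; bc->a; ca->b; cab->

  | abca => aaa => aa => a
  | cabc => c
  | baa => ba
  | bbbaccca => bbbaccb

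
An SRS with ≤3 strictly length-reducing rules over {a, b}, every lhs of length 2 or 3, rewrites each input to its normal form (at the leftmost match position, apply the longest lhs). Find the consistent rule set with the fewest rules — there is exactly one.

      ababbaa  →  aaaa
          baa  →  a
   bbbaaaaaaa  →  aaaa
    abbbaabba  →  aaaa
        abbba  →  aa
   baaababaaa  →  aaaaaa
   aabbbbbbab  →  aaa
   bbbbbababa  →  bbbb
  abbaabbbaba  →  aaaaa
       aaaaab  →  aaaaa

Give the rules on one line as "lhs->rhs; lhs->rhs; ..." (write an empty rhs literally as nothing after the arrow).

  | ababbaa => aabbaa => aabaa => aaaa
  | baa => a
  | bbbaaaaaaa => bbaaaaaa => baaaaa => aaaa
  | abbbaabba => abbaabba => abaabba => aaabba => aaaba => aaaa

ab->a; ba->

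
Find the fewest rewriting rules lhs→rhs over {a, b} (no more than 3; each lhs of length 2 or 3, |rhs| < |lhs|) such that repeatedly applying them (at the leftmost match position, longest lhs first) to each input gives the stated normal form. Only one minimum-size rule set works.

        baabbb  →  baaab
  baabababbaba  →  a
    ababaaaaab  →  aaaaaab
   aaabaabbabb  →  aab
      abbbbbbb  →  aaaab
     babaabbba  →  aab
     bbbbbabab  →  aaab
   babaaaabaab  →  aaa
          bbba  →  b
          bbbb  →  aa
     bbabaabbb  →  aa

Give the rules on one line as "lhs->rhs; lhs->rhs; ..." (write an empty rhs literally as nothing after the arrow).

aba->b; bab->; bb->a

  | baabbb => baaab
  | baabababbaba => babbabbaba => babbaba => baba => a
  | ababaaaaab => bbaaaaab => aaaaaab
  | aaabaabbabb => aababbabb => abbbabb => aababb => abbb => aab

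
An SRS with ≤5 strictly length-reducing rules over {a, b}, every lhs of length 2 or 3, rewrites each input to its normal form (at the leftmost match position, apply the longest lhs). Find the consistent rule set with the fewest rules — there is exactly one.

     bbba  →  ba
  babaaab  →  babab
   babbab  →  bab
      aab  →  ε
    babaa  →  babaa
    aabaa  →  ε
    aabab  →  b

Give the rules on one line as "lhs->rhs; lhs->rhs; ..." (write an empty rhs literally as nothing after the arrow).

  | bbba => ba
  | babaaab => babab
  | babbab => babbb => bab
  | aab => bb => ε

aaa->a; aab->bb; bb->; bba->bb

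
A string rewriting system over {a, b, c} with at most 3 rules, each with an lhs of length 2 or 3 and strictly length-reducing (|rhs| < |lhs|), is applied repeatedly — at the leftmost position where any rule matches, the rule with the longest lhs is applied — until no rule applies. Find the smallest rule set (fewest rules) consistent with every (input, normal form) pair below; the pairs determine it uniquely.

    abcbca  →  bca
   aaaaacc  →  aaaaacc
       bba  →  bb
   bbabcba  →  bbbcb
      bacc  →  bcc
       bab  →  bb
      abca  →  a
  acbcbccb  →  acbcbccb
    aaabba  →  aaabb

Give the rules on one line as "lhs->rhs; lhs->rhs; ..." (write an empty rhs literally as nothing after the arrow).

abc->; ba->b

  | abcbca => bca
  | aaaaacc
  | bba => bb
  | bbabcba => bbbcba => bbbcb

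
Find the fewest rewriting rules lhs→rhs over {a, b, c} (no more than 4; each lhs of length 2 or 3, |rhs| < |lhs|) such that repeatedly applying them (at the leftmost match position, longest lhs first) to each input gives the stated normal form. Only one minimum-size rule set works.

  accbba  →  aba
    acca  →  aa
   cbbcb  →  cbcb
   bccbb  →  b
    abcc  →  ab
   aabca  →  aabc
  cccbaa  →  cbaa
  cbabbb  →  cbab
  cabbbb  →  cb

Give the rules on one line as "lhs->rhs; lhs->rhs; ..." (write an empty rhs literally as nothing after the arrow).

bb->b; ca->c; cc->

  | accbba => abba => aba
  | acca => aa
  | cbbcb => cbcb
  | bccbb => bbb => bb => b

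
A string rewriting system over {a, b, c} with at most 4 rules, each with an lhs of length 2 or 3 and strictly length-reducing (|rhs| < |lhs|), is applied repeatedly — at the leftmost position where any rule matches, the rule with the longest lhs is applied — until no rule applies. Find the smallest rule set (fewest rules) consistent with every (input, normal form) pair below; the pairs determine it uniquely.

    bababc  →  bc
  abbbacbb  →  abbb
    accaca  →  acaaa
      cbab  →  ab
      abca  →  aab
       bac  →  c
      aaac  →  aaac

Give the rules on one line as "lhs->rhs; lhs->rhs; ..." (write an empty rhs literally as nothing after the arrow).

ba->; bca->ab; cac->aa; cb->

  | bababc => babc => bc
  | abbbacbb => abbcbb => abbb
  | accaca => acaaa
  | cbab => ab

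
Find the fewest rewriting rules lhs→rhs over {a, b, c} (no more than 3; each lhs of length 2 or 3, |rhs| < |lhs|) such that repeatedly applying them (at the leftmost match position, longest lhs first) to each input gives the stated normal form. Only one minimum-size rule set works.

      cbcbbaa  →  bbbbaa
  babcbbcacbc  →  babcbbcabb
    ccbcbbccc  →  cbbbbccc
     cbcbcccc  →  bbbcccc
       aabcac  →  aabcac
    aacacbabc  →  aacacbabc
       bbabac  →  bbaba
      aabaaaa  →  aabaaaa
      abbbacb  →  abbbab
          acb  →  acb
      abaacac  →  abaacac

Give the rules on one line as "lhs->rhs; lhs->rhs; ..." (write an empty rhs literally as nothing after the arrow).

bac->ba; cbc->bb

  | cbcbbaa => bbbbaa
  | babcbbcacbc => babcbbcabb
  | ccbcbbccc => cbbbbccc
  | cbcbcccc => bbbcccc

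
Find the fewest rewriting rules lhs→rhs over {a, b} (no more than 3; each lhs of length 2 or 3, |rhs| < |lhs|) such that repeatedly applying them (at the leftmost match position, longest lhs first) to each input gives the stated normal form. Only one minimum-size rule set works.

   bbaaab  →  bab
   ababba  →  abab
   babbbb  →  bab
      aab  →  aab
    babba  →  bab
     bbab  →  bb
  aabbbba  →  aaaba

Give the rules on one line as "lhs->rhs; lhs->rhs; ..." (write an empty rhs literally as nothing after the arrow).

  | bbaaab => baab => bab
  | ababba => abab
  | babbbb => baab => bab
  | aab

baa->ba; bba->b; bbb->a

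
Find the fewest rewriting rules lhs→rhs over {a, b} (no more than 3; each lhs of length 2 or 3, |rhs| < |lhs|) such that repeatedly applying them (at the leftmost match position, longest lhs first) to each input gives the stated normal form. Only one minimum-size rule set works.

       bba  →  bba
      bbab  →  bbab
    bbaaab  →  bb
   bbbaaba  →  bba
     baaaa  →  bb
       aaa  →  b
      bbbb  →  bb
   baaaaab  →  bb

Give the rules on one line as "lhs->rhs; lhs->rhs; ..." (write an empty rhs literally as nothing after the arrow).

aa->b; aaa->aa; bbb->bb

  | bba
  | bbab
  | bbaaab => bbaab => bbbb => bbb => bb
  | bbbaaba => bbaaba => bbbba => bbba => bba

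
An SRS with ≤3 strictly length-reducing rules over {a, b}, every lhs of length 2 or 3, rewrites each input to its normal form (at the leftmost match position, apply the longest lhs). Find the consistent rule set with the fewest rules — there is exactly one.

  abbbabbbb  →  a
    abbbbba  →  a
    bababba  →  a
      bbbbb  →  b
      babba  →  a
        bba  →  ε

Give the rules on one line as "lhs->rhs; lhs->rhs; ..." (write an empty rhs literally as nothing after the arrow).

ba->; bab->ba; bb->b

  | abbbabbbb => abbabbbb => ababbbb => ababbb => ababb => abab => aba => a
  | abbbbba => abbbba => abbba => abba => aba => a
  | bababba => baabba => abba => aba => a
  | bbbbb => bbbb => bbb => bb => b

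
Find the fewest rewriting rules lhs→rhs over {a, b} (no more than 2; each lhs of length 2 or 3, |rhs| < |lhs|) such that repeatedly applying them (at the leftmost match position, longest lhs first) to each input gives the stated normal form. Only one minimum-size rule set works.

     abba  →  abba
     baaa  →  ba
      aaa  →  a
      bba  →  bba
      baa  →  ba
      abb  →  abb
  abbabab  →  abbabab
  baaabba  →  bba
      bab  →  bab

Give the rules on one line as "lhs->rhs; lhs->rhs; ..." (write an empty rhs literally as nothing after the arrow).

aa->a; aab->

  | abba
  | baaa => baa => ba
  | aaa => aa => a
  | bba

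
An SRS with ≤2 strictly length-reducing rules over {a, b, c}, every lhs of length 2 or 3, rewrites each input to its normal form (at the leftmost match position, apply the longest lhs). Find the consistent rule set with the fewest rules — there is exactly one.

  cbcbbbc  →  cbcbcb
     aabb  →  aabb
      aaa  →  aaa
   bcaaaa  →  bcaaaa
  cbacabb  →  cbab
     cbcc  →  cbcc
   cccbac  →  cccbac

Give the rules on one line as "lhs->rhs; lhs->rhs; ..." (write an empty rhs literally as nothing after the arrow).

  | cbcbbbc => cbcbcb
  | aabb
  | aaa
  | bcaaaa

bbc->cb; cab->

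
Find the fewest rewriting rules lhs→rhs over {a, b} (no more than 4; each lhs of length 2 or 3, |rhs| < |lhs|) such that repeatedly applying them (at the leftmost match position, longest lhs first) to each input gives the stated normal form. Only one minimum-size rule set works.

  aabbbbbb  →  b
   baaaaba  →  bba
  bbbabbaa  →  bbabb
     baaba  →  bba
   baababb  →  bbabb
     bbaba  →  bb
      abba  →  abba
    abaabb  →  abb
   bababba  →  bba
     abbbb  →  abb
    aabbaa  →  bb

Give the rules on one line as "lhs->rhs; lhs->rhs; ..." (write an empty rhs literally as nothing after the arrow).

aa->b; aab->aa; aba->; bbb->bb

  | aabbbbbb => aabbbbb => aabbbb => aabbb => aabb => aab => aa => b
  | baaaaba => bbaaba => bbaaa => bbba => bba
  | bbbabbaa => bbabbaa => bbabbb => bbabb
  | baaba => baaa => bba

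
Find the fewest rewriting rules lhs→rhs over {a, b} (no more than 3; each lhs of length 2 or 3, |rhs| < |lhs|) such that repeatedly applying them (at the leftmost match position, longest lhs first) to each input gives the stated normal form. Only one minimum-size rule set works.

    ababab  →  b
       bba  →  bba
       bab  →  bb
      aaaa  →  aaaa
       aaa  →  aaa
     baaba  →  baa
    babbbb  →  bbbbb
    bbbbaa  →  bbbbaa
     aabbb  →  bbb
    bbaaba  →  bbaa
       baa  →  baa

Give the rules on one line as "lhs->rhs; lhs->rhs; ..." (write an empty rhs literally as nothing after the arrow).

  | ababab => abab => ab => b
  | bba
  | bab => bb
  | aaaa

ab->b; aba->a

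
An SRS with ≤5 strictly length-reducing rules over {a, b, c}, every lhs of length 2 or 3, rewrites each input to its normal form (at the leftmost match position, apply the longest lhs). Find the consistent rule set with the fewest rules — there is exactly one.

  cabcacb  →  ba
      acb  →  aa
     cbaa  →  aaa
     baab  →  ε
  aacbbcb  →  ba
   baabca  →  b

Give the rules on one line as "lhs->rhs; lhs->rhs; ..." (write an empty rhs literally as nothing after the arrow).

ab->b; bb->; ca->b; cb->a

  | cabcacb => bbcacb => cacb => bcb => ba
  | acb => aa
  | cbaa => aaa
  | baab => bab => bb => ε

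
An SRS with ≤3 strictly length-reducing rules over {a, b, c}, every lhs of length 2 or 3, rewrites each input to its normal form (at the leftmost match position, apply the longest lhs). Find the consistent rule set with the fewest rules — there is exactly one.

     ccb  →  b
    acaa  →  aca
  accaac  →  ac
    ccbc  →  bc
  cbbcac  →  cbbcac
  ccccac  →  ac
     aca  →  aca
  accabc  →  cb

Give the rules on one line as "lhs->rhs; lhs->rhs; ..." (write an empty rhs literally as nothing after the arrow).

  | ccb => b
  | acaa => aca
  | accaac => aaac => aac => ac
  | ccbc => bc

aa->a; abc->cb; cc->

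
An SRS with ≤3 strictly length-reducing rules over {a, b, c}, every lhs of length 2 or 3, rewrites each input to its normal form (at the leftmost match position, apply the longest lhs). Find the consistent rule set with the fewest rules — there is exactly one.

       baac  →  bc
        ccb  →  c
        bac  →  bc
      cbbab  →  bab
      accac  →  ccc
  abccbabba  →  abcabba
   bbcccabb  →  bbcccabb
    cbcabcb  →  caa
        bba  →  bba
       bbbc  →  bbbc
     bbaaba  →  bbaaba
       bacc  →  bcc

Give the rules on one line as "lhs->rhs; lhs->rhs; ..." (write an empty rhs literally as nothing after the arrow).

  | baac => bac => bc
  | ccb => c
  | bac => bc
  | cbbab => bab

ac->c; bcb->a; cb->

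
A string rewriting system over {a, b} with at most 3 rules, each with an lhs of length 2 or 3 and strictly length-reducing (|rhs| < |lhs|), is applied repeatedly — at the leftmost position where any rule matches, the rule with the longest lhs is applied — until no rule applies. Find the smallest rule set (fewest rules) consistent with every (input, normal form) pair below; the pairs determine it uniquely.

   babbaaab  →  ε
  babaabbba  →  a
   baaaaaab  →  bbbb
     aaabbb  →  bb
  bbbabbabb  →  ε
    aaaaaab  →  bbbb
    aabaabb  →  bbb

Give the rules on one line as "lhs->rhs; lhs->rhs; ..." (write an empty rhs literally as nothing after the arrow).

  | babbaaab => abbaaab => aaab => abb => ε
  | babaabbba => abaabbba => aaabbba => abbbba => bba => ba => a
  | baaaaaab => aaaaaab => aaaabb => aabbb => bbbb
  | aaabbb => abbbb => bb

aab->bb; abb->; ba->a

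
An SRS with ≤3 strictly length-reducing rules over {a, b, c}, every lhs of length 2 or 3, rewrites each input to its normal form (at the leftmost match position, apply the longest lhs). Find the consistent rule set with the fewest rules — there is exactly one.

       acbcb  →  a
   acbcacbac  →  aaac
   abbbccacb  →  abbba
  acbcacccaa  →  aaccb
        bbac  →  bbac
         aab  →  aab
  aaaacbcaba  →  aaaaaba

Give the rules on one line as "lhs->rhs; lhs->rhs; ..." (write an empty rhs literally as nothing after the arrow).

acb->a; ca->a; caa->b

  | acbcb => acb => a
  | acbcacbac => acacbac => aacbac => aaac
  | abbbccacb => abbbcacb => abbbacb => abbba
  | acbcacccaa => acacccaa => aacccaa => aaccb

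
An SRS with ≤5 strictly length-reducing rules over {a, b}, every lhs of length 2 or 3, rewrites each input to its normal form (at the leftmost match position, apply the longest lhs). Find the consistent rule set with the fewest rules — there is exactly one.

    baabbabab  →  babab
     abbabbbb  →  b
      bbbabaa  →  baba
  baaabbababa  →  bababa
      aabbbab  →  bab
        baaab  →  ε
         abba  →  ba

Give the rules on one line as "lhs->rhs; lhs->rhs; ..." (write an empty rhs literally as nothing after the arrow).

aa->a; aab->b; abb->ba; bb->

  | baabbabab => bbbabab => babab
  | abbabbbb => baabbbb => bbbbb => bbb => b
  | bbbabaa => babaa => baba
  | baaabbababa => baabbababa => bbbababa => bababa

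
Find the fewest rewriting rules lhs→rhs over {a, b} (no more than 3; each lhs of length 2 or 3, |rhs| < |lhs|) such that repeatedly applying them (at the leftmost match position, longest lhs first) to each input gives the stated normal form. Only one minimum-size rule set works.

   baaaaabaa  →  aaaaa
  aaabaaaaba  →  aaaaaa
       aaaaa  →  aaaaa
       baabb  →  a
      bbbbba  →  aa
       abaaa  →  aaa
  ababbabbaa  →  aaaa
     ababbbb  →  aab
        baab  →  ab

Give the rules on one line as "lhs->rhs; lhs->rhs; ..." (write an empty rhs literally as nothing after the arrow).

  | baaaaabaa => aaaabaa => aaaaa
  | aaabaaaaba => aaaaaaba => aaaaaa
  | aaaaa
  | baabb => abb => a

ba->; bb->; bbb->a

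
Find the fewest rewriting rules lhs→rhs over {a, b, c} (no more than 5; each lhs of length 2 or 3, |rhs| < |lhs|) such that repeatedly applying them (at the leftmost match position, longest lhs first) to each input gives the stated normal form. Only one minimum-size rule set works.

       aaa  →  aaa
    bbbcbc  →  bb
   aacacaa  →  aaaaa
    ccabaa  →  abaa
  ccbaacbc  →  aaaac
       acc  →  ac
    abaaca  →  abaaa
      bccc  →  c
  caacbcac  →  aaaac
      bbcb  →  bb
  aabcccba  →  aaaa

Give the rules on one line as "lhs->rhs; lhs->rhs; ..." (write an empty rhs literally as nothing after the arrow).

  | aaa
  | bbbcbc => bbbc => bb
  | aacacaa => aaacaa => aaaaa
  | ccabaa => cabaa => abaa

bc->; ca->a; cb->a; cc->c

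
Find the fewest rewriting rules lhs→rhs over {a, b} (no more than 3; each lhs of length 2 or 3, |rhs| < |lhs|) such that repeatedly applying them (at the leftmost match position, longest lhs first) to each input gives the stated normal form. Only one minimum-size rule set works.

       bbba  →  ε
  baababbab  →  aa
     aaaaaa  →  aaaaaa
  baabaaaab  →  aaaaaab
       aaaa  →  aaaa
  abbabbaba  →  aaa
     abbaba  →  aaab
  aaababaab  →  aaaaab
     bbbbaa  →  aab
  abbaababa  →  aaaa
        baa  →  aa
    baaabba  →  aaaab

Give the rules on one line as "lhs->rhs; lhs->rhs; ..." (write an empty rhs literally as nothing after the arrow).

ba->a; bab->; bba->ab

  | bbba => bab => ε
  | baababbab => aababbab => aabab => aa
  | aaaaaa
  | baabaaaab => aabaaaab => aaaaaab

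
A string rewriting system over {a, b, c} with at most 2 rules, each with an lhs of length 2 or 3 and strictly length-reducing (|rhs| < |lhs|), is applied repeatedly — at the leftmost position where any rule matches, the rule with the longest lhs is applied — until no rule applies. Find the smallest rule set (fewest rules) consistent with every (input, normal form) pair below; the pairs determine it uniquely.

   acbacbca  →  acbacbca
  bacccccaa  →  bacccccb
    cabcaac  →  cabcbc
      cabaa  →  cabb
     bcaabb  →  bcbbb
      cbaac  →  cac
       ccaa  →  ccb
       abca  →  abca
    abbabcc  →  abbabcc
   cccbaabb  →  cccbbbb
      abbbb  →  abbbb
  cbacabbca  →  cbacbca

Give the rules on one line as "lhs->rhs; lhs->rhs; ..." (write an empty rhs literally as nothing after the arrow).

  | acbacbca
  | bacccccaa => bacccccb
  | cabcaac => cabcbc
  | cabaa => cabb

aa->b; bbc->ac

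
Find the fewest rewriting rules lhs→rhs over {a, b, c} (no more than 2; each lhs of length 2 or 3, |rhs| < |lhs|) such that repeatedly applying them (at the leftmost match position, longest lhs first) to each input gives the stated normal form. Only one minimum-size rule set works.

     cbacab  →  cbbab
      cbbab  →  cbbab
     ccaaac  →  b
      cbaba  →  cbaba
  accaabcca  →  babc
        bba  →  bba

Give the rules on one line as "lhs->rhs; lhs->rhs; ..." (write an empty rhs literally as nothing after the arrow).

  | cbacab => cbbab
  | cbbab
  | ccaaac => caac => ac => b
  | cbaba

ac->b; ca->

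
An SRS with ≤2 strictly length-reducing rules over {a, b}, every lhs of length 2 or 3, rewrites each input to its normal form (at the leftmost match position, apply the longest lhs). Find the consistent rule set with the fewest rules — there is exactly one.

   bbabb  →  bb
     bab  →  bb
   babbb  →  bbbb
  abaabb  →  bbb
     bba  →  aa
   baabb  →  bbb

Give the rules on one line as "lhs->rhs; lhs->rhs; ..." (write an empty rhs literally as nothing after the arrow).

ab->b; bba->aa

  | bbabb => aabb => abb => bb
  | bab => bb
  | babbb => bbbb
  | abaabb => baabb => babb => bbb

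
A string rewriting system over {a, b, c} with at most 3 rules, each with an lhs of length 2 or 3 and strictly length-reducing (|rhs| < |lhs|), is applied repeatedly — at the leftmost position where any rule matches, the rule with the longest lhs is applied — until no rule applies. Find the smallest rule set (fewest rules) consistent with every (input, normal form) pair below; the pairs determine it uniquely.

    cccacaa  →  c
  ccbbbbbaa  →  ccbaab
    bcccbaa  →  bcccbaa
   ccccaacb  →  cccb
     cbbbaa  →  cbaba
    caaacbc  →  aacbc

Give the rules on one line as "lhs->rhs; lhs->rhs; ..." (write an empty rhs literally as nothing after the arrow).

bba->ab; ca->

  | cccacaa => cccaa => cca => c
  | ccbbbbbaa => ccbbbaba => ccbabba => ccbaab
  | bcccbaa
  | ccccaacb => cccacb => cccb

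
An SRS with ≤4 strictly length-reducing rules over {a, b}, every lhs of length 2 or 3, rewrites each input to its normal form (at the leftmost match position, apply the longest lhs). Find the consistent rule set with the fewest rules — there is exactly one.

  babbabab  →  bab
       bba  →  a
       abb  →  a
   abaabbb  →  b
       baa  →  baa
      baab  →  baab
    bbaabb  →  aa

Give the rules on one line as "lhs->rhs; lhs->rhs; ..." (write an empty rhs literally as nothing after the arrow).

aaa->b; aba->; bb->; bbb->aa

  | babbabab => baabab => bab
  | bba => a
  | abb => a
  | abaabbb => abbb => aaa => b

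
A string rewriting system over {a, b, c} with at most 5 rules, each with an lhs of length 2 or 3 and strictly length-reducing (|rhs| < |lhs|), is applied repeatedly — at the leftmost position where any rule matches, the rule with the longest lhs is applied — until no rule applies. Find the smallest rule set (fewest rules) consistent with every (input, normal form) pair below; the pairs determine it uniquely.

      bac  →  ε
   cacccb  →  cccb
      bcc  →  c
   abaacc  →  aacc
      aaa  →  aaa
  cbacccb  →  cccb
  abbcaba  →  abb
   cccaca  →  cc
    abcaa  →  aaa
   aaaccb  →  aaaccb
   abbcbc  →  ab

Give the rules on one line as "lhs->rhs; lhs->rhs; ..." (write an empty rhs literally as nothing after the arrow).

ba->b; baa->a; bc->; ca->

  | bac => bc => ε
  | cacccb => cccb
  | bcc => c
  | abaacc => aacc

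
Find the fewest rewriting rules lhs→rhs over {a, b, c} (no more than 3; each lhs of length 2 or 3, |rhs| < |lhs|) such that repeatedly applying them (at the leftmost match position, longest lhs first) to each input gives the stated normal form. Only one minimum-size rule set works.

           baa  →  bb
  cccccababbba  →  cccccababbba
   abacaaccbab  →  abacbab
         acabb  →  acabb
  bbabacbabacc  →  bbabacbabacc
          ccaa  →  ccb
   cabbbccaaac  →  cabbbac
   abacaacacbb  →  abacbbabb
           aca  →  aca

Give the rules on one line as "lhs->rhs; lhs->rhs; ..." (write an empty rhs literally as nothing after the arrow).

aa->b; bcc->; cac->ba

  | baa => bb
  | cccccababbba
  | abacaaccbab => abacbccbab => abacbab
  | acabb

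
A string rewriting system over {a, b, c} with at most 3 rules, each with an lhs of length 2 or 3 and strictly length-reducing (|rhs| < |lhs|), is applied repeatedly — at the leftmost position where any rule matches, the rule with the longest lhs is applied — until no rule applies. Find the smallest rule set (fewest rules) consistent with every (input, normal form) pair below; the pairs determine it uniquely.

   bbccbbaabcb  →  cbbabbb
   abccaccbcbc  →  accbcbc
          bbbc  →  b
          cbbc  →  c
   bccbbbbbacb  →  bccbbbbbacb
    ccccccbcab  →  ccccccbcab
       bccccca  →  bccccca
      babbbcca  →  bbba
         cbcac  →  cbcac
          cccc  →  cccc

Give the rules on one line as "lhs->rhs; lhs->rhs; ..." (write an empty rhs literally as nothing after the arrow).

  | bbccbbaabcb => cbbaabcb => cbbabbb
  | abccaccbcbc => bbcaccbcbc => accbcbc
  | bbbc => b
  | cbbc => c

abc->bb; bbc->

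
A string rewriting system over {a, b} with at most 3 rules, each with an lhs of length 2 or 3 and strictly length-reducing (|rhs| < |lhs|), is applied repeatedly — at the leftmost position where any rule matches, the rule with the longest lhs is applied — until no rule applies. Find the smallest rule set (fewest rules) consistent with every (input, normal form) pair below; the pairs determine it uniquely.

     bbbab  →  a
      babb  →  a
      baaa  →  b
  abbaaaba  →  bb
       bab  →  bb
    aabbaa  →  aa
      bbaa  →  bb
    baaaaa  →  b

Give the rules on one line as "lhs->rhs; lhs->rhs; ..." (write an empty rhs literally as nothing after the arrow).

ab->; ba->b; bbb->a

  | bbbab => aab => a
  | babb => bbb => a
  | baaa => baa => ba => b
  | abbaaaba => baaaba => baaba => baba => bba => bb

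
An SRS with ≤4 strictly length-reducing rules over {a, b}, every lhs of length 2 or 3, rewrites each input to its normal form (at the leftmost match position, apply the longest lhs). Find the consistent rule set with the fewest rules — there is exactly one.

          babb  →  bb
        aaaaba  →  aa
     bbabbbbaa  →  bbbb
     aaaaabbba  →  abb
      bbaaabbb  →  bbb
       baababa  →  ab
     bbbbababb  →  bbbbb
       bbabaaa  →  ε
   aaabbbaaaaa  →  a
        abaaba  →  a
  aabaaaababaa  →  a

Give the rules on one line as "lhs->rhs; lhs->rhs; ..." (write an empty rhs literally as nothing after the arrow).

aaa->a; aab->a; ba->; baa->ab

  | babb => bb
  | aaaaba => aaba => aa
  | bbabbbbaa => bbbbbaa => bbbbab => bbbb
  | aaaaabbba => aaabbba => abbba => abb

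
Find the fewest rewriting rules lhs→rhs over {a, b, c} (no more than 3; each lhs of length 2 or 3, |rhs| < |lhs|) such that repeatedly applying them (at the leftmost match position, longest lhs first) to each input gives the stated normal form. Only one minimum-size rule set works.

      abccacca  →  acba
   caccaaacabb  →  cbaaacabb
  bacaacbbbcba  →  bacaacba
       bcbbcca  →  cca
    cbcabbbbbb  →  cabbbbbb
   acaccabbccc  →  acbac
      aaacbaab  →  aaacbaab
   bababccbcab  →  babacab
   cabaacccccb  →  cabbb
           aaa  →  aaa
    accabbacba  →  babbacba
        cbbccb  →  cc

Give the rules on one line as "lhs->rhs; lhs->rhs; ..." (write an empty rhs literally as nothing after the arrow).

  | abccacca => acacca => acba
  | caccaaacabb => cbaaacabb
  | bacaacbbbcba => bacaacbbca => bacaacba
  | bcbbcca => cbcca => cca

acc->b; bc->; bcb->c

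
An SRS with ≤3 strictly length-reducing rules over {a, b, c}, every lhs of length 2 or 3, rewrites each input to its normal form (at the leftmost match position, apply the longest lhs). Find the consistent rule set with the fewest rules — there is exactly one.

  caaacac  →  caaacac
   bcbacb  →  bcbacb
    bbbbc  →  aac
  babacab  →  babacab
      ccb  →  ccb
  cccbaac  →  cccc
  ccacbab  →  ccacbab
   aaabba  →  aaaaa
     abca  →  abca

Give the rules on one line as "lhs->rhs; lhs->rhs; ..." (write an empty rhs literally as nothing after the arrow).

  | caaacac
  | bcbacb
  | bbbbc => abbc => aac
  | babacab

baa->; bb->a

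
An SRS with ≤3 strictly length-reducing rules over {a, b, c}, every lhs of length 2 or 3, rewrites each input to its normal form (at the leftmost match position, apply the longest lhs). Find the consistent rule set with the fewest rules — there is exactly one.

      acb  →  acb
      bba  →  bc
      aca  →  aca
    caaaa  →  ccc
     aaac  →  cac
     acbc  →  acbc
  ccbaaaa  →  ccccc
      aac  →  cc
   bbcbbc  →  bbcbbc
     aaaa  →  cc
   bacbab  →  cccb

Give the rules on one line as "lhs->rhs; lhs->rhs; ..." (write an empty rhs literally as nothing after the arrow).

aa->c; ba->c; baa->cc

  | acb
  | bba => bc
  | aca
  | caaaa => ccaa => ccc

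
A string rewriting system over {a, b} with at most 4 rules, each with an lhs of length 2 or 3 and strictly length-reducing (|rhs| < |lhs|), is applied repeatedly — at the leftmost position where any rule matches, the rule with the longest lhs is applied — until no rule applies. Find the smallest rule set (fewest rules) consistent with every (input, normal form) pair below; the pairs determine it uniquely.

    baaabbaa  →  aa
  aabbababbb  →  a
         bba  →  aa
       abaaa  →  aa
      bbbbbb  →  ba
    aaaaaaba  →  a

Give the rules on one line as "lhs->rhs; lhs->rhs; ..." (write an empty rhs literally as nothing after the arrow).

  | baaabbaa => bbabbaa => aabbaa => aaaaa => baaa => bba => aa
  | aabbababbb => aaaababbb => baababbb => babbb => bb => a
  | bba => aa
  | abaaa => aa

aaa->ba; aba->; bab->; bb->a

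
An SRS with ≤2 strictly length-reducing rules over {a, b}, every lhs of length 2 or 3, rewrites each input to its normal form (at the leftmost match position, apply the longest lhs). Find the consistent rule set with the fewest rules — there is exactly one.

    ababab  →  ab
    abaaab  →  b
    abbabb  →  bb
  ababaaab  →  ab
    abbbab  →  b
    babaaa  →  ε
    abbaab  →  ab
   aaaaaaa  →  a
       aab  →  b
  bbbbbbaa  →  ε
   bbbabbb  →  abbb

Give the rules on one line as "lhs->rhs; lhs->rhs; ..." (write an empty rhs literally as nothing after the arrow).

  | ababab => aabab => bab => ab
  | abaaab => aaaab => aab => b
  | abbabb => ababb => aabb => bb
  | ababaaab => aabaaab => baaab => aaab => ab

aa->; ba->a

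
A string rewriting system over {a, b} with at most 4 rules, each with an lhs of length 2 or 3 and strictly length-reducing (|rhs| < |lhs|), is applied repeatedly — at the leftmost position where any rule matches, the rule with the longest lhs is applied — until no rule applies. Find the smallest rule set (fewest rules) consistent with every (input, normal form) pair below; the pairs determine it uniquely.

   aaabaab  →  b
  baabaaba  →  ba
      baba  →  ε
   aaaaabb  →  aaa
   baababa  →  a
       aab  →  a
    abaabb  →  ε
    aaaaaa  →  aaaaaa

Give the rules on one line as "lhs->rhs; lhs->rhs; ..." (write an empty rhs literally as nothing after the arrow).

ab->; aba->b; bb->

  | aaabaab => aabab => abb => b
  | baabaaba => bababa => bbba => ba
  | baba => bb => ε
  | aaaaabb => aaaab => aaa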